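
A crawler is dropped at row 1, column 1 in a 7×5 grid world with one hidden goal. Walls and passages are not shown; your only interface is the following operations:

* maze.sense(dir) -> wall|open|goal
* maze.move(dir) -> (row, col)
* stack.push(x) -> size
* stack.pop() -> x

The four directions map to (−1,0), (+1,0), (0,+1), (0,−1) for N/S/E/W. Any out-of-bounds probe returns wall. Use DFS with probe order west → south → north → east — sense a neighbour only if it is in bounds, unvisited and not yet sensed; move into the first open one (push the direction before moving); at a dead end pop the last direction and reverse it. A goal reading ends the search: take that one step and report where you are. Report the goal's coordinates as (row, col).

;; 1. maze.sense(dir: west) ~> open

;; 2. stack.push(x: west) ~> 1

;; 3. maze.move(dir: west) ~> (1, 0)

;; 4. maze.sense(dir: south) ~> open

;; 5. stack.push(x: south) ~> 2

;; 6. maze.move(dir: south) ~> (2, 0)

;; 7. maze.sense(dir: south) ~> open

;; 8. stack.push(x: south) ~> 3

;; 9. maze.move(dir: south) ~> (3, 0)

;; 10. maze.sense(dir: south) ~> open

;; 11. stack.push(x: south) ~> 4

;; 12. maze.move(dir: south) ~> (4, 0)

;; 13. maze.sense(dir: south) ~> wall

;; 14. maze.sense(dir: east) ~> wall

;; 15. stack.pop() ~> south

;; 16. maze.move(dir: north) ~> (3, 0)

;; 17. maze.sense(dir: east) ~> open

;; 18. stack.push(x: east) ~> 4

;; 19. maze.move(dir: east) ~> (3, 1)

;; 20. maze.sense(dir: north) ~> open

;; 21. stack.push(x: north) ~> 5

;; 22. maze.move(dir: north) ~> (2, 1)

;; 23. maze.sense(dir: east) ~> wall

;; 24. stack.pop() ~> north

;; 25. maze.move(dir: south) ~> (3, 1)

;; 26. maze.sense(dir: east) ~> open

;; 27. stack.push(x: east) ~> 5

;; 28. maze.move(dir: east) ~> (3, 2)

;; 29. maze.sense(dir: south) ~> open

;; 30. stack.push(x: south) ~> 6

;; 31. maze.move(dir: south) ~> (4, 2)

;; 32. maze.sense(dir: south) ~> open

;; 33. stack.push(x: south) ~> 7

;; 34. maze.move(dir: south) ~> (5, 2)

;; 35. maze.sense(dir: west) ~> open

;; 36. stack.push(x: west) ~> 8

;; 37. maze.move(dir: west) ~> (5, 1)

;; 38. maze.sense(dir: south) ~> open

;; 39. stack.push(x: south) ~> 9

;; 40. maze.move(dir: south) ~> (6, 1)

;; 41. maze.sense(dir: west) ~> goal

;; 42. maze.move(dir: west) ~> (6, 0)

Answer: (6, 0)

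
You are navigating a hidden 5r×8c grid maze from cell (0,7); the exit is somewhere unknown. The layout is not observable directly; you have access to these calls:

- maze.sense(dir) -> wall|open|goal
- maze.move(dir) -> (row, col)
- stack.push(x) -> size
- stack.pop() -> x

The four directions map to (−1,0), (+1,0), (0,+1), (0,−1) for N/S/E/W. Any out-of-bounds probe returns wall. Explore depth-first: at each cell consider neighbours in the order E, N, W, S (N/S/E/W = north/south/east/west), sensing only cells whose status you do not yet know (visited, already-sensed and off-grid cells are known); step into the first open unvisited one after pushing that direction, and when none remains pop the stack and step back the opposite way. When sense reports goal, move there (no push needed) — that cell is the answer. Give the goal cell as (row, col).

-> sense(west)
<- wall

-> sense(south)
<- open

-> push(south)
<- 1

-> move(south)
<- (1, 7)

-> sense(west)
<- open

-> push(west)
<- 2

-> move(west)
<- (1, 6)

-> sense(west)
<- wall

-> sense(south)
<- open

-> push(south)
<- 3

-> move(south)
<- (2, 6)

-> sense(east)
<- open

-> push(east)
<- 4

-> move(east)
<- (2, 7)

-> sense(south)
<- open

-> push(south)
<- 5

-> move(south)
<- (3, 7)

-> sense(west)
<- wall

-> sense(south)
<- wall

-> pop()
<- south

-> move(north)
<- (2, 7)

-> pop()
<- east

-> move(west)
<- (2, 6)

-> sense(west)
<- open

-> push(west)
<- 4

-> move(west)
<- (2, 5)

-> sense(west)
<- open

-> push(west)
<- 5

-> move(west)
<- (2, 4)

-> sense(north)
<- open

-> push(north)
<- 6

-> move(north)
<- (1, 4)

-> sense(north)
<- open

-> push(north)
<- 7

-> move(north)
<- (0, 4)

-> sense(east)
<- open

-> push(east)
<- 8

-> move(east)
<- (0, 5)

-> pop()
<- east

-> move(west)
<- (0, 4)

-> sense(west)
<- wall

-> pop()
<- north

-> move(south)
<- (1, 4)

-> sense(west)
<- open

-> push(west)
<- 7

-> move(west)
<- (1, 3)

-> sense(west)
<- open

-> push(west)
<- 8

-> move(west)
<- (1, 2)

-> sense(north)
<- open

-> push(north)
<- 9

-> move(north)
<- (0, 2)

-> sense(west)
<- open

-> push(west)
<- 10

-> move(west)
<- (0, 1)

-> sense(west)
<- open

-> push(west)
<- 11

-> move(west)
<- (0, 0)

-> sense(south)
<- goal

-> move(south)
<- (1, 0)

Answer: (1, 0)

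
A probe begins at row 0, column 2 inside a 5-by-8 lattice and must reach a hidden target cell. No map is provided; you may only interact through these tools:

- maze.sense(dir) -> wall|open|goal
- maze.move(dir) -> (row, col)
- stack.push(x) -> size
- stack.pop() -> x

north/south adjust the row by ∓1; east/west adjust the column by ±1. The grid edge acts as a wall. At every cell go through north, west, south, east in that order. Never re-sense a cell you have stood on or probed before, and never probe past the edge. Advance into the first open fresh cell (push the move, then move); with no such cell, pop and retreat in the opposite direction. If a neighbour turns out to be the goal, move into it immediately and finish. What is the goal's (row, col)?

·→ maze.sense(dir: west)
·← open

·→ stack.push(x: west)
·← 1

·→ maze.move(dir: west)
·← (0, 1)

·→ maze.sense(dir: west)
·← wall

·→ maze.sense(dir: south)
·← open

·→ stack.push(x: south)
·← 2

·→ maze.move(dir: south)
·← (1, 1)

·→ maze.sense(dir: west)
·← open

·→ stack.push(x: west)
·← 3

·→ maze.move(dir: west)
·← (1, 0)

·→ maze.sense(dir: south)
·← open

·→ stack.push(x: south)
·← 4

·→ maze.move(dir: south)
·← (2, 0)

·→ maze.sense(dir: south)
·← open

·→ stack.push(x: south)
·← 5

·→ maze.move(dir: south)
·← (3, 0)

·→ maze.sense(dir: south)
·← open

·→ stack.push(x: south)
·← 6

·→ maze.move(dir: south)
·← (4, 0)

·→ maze.sense(dir: east)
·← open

·→ stack.push(x: east)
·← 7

·→ maze.move(dir: east)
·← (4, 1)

·→ maze.sense(dir: north)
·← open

·→ stack.push(x: north)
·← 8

·→ maze.move(dir: north)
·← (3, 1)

·→ maze.sense(dir: north)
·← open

·→ stack.push(x: north)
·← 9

·→ maze.move(dir: north)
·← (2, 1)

·→ maze.sense(dir: east)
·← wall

·→ stack.pop()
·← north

·→ maze.move(dir: south)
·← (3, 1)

·→ maze.sense(dir: east)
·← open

·→ stack.push(x: east)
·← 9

·→ maze.move(dir: east)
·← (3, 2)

·→ maze.sense(dir: south)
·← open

·→ stack.push(x: south)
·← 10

·→ maze.move(dir: south)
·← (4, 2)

·→ maze.sense(dir: east)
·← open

·→ stack.push(x: east)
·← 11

·→ maze.move(dir: east)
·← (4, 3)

·→ maze.sense(dir: north)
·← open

·→ stack.push(x: north)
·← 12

·→ maze.move(dir: north)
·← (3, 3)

·→ maze.sense(dir: north)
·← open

·→ stack.push(x: north)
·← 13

·→ maze.move(dir: north)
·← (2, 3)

·→ maze.sense(dir: north)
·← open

·→ stack.push(x: north)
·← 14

·→ maze.move(dir: north)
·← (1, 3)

·→ maze.sense(dir: north)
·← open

·→ stack.push(x: north)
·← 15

·→ maze.move(dir: north)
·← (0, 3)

·→ maze.sense(dir: east)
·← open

·→ stack.push(x: east)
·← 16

·→ maze.move(dir: east)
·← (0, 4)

·→ maze.sense(dir: south)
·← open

·→ stack.push(x: south)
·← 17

·→ maze.move(dir: south)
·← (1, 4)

·→ maze.sense(dir: south)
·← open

·→ stack.push(x: south)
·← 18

·→ maze.move(dir: south)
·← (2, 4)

·→ maze.sense(dir: south)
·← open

·→ stack.push(x: south)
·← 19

·→ maze.move(dir: south)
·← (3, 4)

·→ maze.sense(dir: south)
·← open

·→ stack.push(x: south)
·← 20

·→ maze.move(dir: south)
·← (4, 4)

·→ maze.sense(dir: east)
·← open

·→ stack.push(x: east)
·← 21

·→ maze.move(dir: east)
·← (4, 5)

·→ maze.sense(dir: north)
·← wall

·→ maze.sense(dir: east)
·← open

·→ stack.push(x: east)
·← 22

·→ maze.move(dir: east)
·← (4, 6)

·→ maze.sense(dir: north)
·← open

·→ stack.push(x: north)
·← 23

·→ maze.move(dir: north)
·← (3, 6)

·→ maze.sense(dir: north)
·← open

·→ stack.push(x: north)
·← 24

·→ maze.move(dir: north)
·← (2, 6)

·→ maze.sense(dir: north)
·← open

·→ stack.push(x: north)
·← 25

·→ maze.move(dir: north)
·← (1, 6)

·→ maze.sense(dir: north)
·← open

·→ stack.push(x: north)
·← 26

·→ maze.move(dir: north)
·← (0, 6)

·→ maze.sense(dir: west)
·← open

·→ stack.push(x: west)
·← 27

·→ maze.move(dir: west)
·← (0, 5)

·→ maze.sense(dir: south)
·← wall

·→ stack.pop()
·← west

·→ maze.move(dir: east)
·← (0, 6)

·→ maze.sense(dir: east)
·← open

·→ stack.push(x: east)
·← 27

·→ maze.move(dir: east)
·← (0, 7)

·→ maze.sense(dir: south)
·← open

·→ stack.push(x: south)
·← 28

·→ maze.move(dir: south)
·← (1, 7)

·→ maze.sense(dir: south)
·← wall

·→ stack.pop()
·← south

·→ maze.move(dir: north)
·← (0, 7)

·→ stack.pop()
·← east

·→ maze.move(dir: west)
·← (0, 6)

·→ stack.pop()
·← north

·→ maze.move(dir: south)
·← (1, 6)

·→ stack.pop()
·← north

·→ maze.move(dir: south)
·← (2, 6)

·→ maze.sense(dir: west)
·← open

·→ stack.push(x: west)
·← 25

·→ maze.move(dir: west)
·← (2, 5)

·→ stack.pop()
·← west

·→ maze.move(dir: east)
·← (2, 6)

·→ stack.pop()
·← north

·→ maze.move(dir: south)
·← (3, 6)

·→ maze.sense(dir: east)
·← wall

·→ stack.pop()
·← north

·→ maze.move(dir: south)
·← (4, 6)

·→ maze.sense(dir: east)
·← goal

·→ maze.move(dir: east)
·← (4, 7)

Answer: (4, 7)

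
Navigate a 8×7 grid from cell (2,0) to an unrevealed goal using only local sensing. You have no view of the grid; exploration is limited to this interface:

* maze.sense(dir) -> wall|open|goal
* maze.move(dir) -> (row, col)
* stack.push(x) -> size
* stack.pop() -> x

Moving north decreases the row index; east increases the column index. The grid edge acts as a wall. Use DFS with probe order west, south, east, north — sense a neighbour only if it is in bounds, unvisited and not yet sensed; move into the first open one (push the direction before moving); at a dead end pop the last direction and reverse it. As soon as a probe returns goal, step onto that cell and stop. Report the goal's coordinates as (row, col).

-- 1. sense(dir→south) => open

-- 2. push(x→south) => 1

-- 3. move(dir→south) => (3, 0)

-- 4. sense(dir→south) => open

-- 5. push(x→south) => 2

-- 6. move(dir→south) => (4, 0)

-- 7. sense(dir→south) => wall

-- 8. sense(dir→east) => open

-- 9. push(x→east) => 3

-- 10. move(dir→east) => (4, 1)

-- 11. sense(dir→south) => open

-- 12. push(x→south) => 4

-- 13. move(dir→south) => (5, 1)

-- 14. sense(dir→south) => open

-- 15. push(x→south) => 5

-- 16. move(dir→south) => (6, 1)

-- 17. sense(dir→west) => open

-- 18. push(x→west) => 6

-- 19. move(dir→west) => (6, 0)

-- 20. sense(dir→south) => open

-- 21. push(x→south) => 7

-- 22. move(dir→south) => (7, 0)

-- 23. sense(dir→east) => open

-- 24. push(x→east) => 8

-- 25. move(dir→east) => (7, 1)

-- 26. sense(dir→east) => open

-- 27. push(x→east) => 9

-- 28. move(dir→east) => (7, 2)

-- 29. sense(dir→east) => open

-- 30. push(x→east) => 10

-- 31. move(dir→east) => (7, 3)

-- 32. sense(dir→east) => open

-- 33. push(x→east) => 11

-- 34. move(dir→east) => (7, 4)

-- 35. sense(dir→east) => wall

-- 36. sense(dir→north) => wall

-- 37. pop() => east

-- 38. move(dir→west) => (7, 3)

-- 39. sense(dir→north) => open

-- 40. push(x→north) => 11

-- 41. move(dir→north) => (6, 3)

-- 42. sense(dir→west) => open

-- 43. push(x→west) => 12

-- 44. move(dir→west) => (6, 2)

-- 45. sense(dir→north) => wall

-- 46. pop() => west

-- 47. move(dir→east) => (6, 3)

-- 48. sense(dir→north) => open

-- 49. push(x→north) => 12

-- 50. move(dir→north) => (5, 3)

-- 51. sense(dir→east) => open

-- 52. push(x→east) => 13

-- 53. move(dir→east) => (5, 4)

-- 54. sense(dir→east) => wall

-- 55. sense(dir→north) => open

-- 56. push(x→north) => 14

-- 57. move(dir→north) => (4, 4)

-- 58. sense(dir→west) => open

-- 59. push(x→west) => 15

-- 60. move(dir→west) => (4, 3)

-- 61. sense(dir→west) => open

-- 62. push(x→west) => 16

-- 63. move(dir→west) => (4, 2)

-- 64. sense(dir→north) => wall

-- 65. pop() => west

-- 66. move(dir→east) => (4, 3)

-- 67. sense(dir→north) => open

-- 68. push(x→north) => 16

-- 69. move(dir→north) => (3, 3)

-- 70. sense(dir→east) => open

-- 71. push(x→east) => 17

-- 72. move(dir→east) => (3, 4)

-- 73. sense(dir→east) => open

-- 74. push(x→east) => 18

-- 75. move(dir→east) => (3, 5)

-- 76. sense(dir→south) => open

-- 77. push(x→south) => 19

-- 78. move(dir→south) => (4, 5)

-- 79. sense(dir→east) => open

-- 80. push(x→east) => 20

-- 81. move(dir→east) => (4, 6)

-- 82. sense(dir→south) => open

-- 83. push(x→south) => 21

-- 84. move(dir→south) => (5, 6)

-- 85. sense(dir→south) => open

-- 86. push(x→south) => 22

-- 87. move(dir→south) => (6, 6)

-- 88. sense(dir→west) => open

-- 89. push(x→west) => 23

-- 90. move(dir→west) => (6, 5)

-- 91. pop() => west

-- 92. move(dir→east) => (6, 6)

-- 93. sense(dir→south) => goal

-- 94. move(dir→south) => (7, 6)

Answer: (7, 6)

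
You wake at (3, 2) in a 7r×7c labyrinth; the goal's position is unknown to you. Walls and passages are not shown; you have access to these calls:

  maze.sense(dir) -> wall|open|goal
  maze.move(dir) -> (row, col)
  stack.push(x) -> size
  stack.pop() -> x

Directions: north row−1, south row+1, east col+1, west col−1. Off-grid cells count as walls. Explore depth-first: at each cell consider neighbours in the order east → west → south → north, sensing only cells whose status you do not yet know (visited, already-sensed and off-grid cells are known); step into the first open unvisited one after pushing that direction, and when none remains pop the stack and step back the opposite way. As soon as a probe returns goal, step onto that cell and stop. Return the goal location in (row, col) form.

I try sense(dir='east'), : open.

Then push(x='east'), giving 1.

I invoke move(dir='east'), yielding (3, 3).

I try sense(dir='east'), → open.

I invoke push(x='east'), and observe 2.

Calling move(dir='east'), yielding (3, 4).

Now I run sense(dir='east'), — result: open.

Now I run push(x='east'), and see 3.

Next I call move(dir='east'), and get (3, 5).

Using sense(dir='east'), yielding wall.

I call sense(dir='south'), and observe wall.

I call sense(dir='north'), → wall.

I call pop(), : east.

Now I run move(dir='west'), and get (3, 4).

Next I call sense(dir='south'), — result: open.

Next I call push(x='south'), and get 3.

Using move(dir='south'), yielding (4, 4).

Next I call sense(dir='west'), yielding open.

I call push(x='west'), and see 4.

Then move(dir='west'), and observe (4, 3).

Now I run sense(dir='west'), and observe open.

I call push(x='west'), → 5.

I use move(dir='west'), : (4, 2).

Next I call sense(dir='west'), — result: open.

Calling push(x='west'), — result: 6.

I try move(dir='west'), yielding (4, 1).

Then sense(dir='west'), — result: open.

Next I call push(x='west'), → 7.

Invoking move(dir='west'), giving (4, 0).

Next I call sense(dir='south'), — result: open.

Calling push(x='south'), giving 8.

Then move(dir='south'), giving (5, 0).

I use sense(dir='east'), → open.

I call push(x='east'), and get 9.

I invoke move(dir='east'), — result: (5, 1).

Then sense(dir='east'), and observe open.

Then push(x='east'), → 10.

Invoking move(dir='east'), and get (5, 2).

I run sense(dir='east'), → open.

I call push(x='east'), giving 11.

I run move(dir='east'), and see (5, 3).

Using sense(dir='east'), and observe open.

I run push(x='east'), → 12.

Invoking move(dir='east'), — result: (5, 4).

Calling sense(dir='east'), and observe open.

I run push(x='east'), which returns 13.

Using move(dir='east'), giving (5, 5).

Invoking sense(dir='east'), : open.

Now I run push(x='east'), — result: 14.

Then move(dir='east'), and get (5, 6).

Now I run sense(dir='south'), yielding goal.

I use move(dir='south'), yielding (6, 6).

Answer: (6, 6)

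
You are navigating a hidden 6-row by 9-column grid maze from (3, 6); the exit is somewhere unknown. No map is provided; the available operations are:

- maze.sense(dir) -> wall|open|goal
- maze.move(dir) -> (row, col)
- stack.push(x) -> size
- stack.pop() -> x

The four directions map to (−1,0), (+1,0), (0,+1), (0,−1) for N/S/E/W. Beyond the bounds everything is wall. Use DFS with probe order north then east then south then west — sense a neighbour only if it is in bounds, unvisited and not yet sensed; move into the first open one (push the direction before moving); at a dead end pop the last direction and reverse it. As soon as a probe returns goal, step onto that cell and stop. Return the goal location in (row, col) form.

Then maze.sense with dir=north, yielding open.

Using stack.push with x=north, which returns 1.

Next I call maze.move with dir=north, and observe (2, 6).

Invoking maze.sense with dir=north, and observe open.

I try stack.push with x=north, and get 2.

Calling maze.move with dir=north, — result: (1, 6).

I use maze.sense with dir=north, : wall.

I use maze.sense with dir=east, and get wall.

Next I call maze.sense with dir=west, yielding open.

Now I run stack.push with x=west, — result: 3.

Now I run maze.move with dir=west, and get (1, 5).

Then maze.sense with dir=north, which returns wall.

Next I call maze.sense with dir=south, → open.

Now I run stack.push with x=south, yielding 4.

I invoke maze.move with dir=south, giving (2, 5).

I invoke maze.sense with dir=south, giving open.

Then stack.push with x=south, — result: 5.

Next I call maze.move with dir=south, → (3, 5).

Invoking maze.sense with dir=south, and get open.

Next I call stack.push with x=south, → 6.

I use maze.move with dir=south, which returns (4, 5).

Invoking maze.sense with dir=east, giving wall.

Then maze.sense with dir=south, giving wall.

I run maze.sense with dir=west, giving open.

I call stack.push with x=west, and get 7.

I run maze.move with dir=west, → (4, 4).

I invoke maze.sense with dir=north, — result: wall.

Next I call maze.sense with dir=south, which returns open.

I run stack.push with x=south, and observe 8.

I invoke maze.move with dir=south, → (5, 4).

I invoke maze.sense with dir=west, and see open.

I call stack.push with x=west, which returns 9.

Now I run maze.move with dir=west, which returns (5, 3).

I try maze.sense with dir=north, and get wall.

Next I call maze.sense with dir=west, — result: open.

Calling stack.push with x=west, and get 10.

Invoking maze.move with dir=west, — result: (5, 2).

Now I run maze.sense with dir=north, which returns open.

Calling stack.push with x=north, which returns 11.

Next I call maze.move with dir=north, which returns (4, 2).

I call maze.sense with dir=north, yielding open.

Now I run stack.push with x=north, and get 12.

Next I call maze.move with dir=north, → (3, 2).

I run maze.sense with dir=north, and observe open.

Next I call stack.push with x=north, giving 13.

Next I call maze.move with dir=north, giving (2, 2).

Invoking maze.sense with dir=north, and get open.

Calling stack.push with x=north, yielding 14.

I invoke maze.move with dir=north, which returns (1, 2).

I try maze.sense with dir=north, yielding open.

I try stack.push with x=north, : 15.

Then maze.move with dir=north, and observe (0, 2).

Now I run maze.sense with dir=east, and observe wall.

Calling maze.sense with dir=west, and get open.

Then stack.push with x=west, giving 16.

Now I run maze.move with dir=west, → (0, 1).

Now I run maze.sense with dir=south, giving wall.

I call maze.sense with dir=west, yielding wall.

Using stack.pop, and observe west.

I call maze.move with dir=east, and see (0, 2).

Now I run stack.pop(), — result: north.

Invoking maze.move with dir=south, giving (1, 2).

Using maze.sense with dir=east, and get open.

Invoking stack.push with x=east, : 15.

I run maze.move with dir=east, giving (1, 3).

I invoke maze.sense with dir=east, which returns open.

I call stack.push with x=east, and see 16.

I run maze.move with dir=east, yielding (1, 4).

Calling maze.sense with dir=north, giving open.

I call stack.push with x=north, and get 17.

Now I run maze.move with dir=north, yielding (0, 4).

Invoking stack.pop(), : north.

Invoking maze.move with dir=south, → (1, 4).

I try maze.sense with dir=south, : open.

I invoke stack.push with x=south, and observe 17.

I run maze.move with dir=south, : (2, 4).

Calling maze.sense with dir=west, and see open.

I use stack.push with x=west, : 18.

I try maze.move with dir=west, which returns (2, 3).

I invoke maze.sense with dir=south, and get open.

I run stack.push with x=south, → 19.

I call maze.move with dir=south, : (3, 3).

Next I call stack.pop, which returns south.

I try maze.move with dir=north, — result: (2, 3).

Calling stack.pop, → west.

Invoking maze.move with dir=east, and see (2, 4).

Now I run stack.pop(), which returns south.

I call maze.move with dir=north, : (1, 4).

Then stack.pop(), yielding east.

Now I run maze.move with dir=west, which returns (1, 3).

I use stack.pop, : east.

I invoke maze.move with dir=west, — result: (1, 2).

Invoking stack.pop, which returns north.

I call maze.move with dir=south, yielding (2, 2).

Next I call maze.sense with dir=west, — result: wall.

Now I run stack.pop, and get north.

I run maze.move with dir=south, and see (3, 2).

I try maze.sense with dir=west, which returns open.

I call stack.push with x=west, and observe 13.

I invoke maze.move with dir=west, which returns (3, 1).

Invoking maze.sense with dir=south, and observe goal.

Calling maze.move with dir=south, which returns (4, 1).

Answer: (4, 1)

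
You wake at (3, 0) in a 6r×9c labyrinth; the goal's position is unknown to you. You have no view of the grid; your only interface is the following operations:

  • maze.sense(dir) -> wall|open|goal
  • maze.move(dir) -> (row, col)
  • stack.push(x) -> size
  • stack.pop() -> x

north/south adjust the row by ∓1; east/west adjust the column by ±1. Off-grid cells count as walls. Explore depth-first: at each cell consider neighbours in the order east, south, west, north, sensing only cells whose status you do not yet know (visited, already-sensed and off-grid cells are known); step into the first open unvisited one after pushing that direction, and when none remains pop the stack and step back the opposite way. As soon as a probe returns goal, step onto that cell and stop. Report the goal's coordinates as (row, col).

;; maze.sense(dir='east') ~> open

;; stack.push(x='east') ~> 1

;; maze.move(dir='east') ~> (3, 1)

;; maze.sense(dir='east') ~> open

;; stack.push(x='east') ~> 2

;; maze.move(dir='east') ~> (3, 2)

;; maze.sense(dir='east') ~> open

;; stack.push(x='east') ~> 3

;; maze.move(dir='east') ~> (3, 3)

;; maze.sense(dir='east') ~> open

;; stack.push(x='east') ~> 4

;; maze.move(dir='east') ~> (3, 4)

;; maze.sense(dir='east') ~> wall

;; maze.sense(dir='south') ~> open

;; stack.push(x='south') ~> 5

;; maze.move(dir='south') ~> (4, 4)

;; maze.sense(dir='east') ~> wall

;; maze.sense(dir='south') ~> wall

;; maze.sense(dir='west') ~> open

;; stack.push(x='west') ~> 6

;; maze.move(dir='west') ~> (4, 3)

;; maze.sense(dir='south') ~> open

;; stack.push(x='south') ~> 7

;; maze.move(dir='south') ~> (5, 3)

;; maze.sense(dir='west') ~> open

;; stack.push(x='west') ~> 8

;; maze.move(dir='west') ~> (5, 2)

;; maze.sense(dir='west') ~> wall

;; maze.sense(dir='north') ~> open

;; stack.push(x='north') ~> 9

;; maze.move(dir='north') ~> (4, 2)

;; maze.sense(dir='west') ~> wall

;; stack.pop() ~> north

;; maze.move(dir='south') ~> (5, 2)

;; stack.pop() ~> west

;; maze.move(dir='east') ~> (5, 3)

;; stack.pop() ~> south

;; maze.move(dir='north') ~> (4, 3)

;; stack.pop() ~> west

;; maze.move(dir='east') ~> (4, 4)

;; stack.pop() ~> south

;; maze.move(dir='north') ~> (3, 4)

;; maze.sense(dir='north') ~> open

;; stack.push(x='north') ~> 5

;; maze.move(dir='north') ~> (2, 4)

;; maze.sense(dir='east') ~> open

;; stack.push(x='east') ~> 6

;; maze.move(dir='east') ~> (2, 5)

;; maze.sense(dir='east') ~> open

;; stack.push(x='east') ~> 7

;; maze.move(dir='east') ~> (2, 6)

;; maze.sense(dir='east') ~> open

;; stack.push(x='east') ~> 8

;; maze.move(dir='east') ~> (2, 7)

;; maze.sense(dir='east') ~> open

;; stack.push(x='east') ~> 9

;; maze.move(dir='east') ~> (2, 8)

;; maze.sense(dir='south') ~> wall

;; maze.sense(dir='north') ~> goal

;; maze.move(dir='north') ~> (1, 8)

Answer: (1, 8)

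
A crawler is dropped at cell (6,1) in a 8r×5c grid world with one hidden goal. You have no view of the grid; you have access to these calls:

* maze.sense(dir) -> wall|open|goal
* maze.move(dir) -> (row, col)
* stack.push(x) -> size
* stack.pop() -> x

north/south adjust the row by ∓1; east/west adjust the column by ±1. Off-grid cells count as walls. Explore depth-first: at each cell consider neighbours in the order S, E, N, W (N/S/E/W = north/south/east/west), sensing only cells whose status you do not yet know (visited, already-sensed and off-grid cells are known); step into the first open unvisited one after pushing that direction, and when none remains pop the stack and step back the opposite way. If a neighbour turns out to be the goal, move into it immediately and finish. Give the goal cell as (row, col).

==> sense(dir: south)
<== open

==> push(x: south)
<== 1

==> move(dir: south)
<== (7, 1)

==> sense(dir: east)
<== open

==> push(x: east)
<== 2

==> move(dir: east)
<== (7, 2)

==> sense(dir: east)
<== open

==> push(x: east)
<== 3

==> move(dir: east)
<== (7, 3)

==> sense(dir: east)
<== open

==> push(x: east)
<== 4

==> move(dir: east)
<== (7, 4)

==> sense(dir: north)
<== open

==> push(x: north)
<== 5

==> move(dir: north)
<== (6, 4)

==> sense(dir: north)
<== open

==> push(x: north)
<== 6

==> move(dir: north)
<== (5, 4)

==> sense(dir: north)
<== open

==> push(x: north)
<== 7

==> move(dir: north)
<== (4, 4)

==> sense(dir: north)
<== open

==> push(x: north)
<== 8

==> move(dir: north)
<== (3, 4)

==> sense(dir: north)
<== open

==> push(x: north)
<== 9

==> move(dir: north)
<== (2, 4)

==> sense(dir: north)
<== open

==> push(x: north)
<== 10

==> move(dir: north)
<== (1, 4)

==> sense(dir: north)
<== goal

==> move(dir: north)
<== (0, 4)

Answer: (0, 4)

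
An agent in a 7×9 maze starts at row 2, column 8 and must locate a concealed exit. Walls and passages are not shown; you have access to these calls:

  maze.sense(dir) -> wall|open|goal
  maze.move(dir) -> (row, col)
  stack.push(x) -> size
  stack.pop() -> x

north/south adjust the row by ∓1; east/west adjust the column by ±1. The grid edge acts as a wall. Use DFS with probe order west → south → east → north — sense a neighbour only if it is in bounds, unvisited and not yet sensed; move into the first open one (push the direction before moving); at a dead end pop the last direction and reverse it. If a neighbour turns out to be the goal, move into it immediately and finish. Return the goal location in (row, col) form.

>> maze.sense(dir: west)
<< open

>> stack.push(x: west)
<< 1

>> maze.move(dir: west)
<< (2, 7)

>> maze.sense(dir: west)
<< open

>> stack.push(x: west)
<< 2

>> maze.move(dir: west)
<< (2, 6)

>> maze.sense(dir: west)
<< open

>> stack.push(x: west)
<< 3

>> maze.move(dir: west)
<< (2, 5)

>> maze.sense(dir: west)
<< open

>> stack.push(x: west)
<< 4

>> maze.move(dir: west)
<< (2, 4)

>> maze.sense(dir: west)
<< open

>> stack.push(x: west)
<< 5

>> maze.move(dir: west)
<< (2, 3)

>> maze.sense(dir: west)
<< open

>> stack.push(x: west)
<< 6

>> maze.move(dir: west)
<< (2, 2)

>> maze.sense(dir: west)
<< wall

>> maze.sense(dir: south)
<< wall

>> maze.sense(dir: north)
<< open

>> stack.push(x: north)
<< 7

>> maze.move(dir: north)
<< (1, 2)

>> maze.sense(dir: west)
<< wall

>> maze.sense(dir: east)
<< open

>> stack.push(x: east)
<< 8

>> maze.move(dir: east)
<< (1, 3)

>> maze.sense(dir: east)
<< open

>> stack.push(x: east)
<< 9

>> maze.move(dir: east)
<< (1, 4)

>> maze.sense(dir: east)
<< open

>> stack.push(x: east)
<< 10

>> maze.move(dir: east)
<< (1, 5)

>> maze.sense(dir: east)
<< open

>> stack.push(x: east)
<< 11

>> maze.move(dir: east)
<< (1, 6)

>> maze.sense(dir: east)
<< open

>> stack.push(x: east)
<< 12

>> maze.move(dir: east)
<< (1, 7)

>> maze.sense(dir: east)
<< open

>> stack.push(x: east)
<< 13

>> maze.move(dir: east)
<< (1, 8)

>> maze.sense(dir: north)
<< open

>> stack.push(x: north)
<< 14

>> maze.move(dir: north)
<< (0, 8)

>> maze.sense(dir: west)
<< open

>> stack.push(x: west)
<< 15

>> maze.move(dir: west)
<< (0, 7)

>> maze.sense(dir: west)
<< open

>> stack.push(x: west)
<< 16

>> maze.move(dir: west)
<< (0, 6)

>> maze.sense(dir: west)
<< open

>> stack.push(x: west)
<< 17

>> maze.move(dir: west)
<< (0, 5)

>> maze.sense(dir: west)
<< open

>> stack.push(x: west)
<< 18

>> maze.move(dir: west)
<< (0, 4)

>> maze.sense(dir: west)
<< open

>> stack.push(x: west)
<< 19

>> maze.move(dir: west)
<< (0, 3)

>> maze.sense(dir: west)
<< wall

>> stack.pop()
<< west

>> maze.move(dir: east)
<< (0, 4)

>> stack.pop()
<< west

>> maze.move(dir: east)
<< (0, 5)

>> stack.pop()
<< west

>> maze.move(dir: east)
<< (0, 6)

>> stack.pop()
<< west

>> maze.move(dir: east)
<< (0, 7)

>> stack.pop()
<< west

>> maze.move(dir: east)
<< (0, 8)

>> stack.pop()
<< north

>> maze.move(dir: south)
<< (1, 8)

>> stack.pop()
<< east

>> maze.move(dir: west)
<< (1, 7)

>> stack.pop()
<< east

>> maze.move(dir: west)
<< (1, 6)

>> stack.pop()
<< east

>> maze.move(dir: west)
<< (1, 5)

>> stack.pop()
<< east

>> maze.move(dir: west)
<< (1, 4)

>> stack.pop()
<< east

>> maze.move(dir: west)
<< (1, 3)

>> stack.pop()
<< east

>> maze.move(dir: west)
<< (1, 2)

>> stack.pop()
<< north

>> maze.move(dir: south)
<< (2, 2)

>> stack.pop()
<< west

>> maze.move(dir: east)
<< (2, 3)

>> maze.sense(dir: south)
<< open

>> stack.push(x: south)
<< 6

>> maze.move(dir: south)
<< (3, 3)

>> maze.sense(dir: south)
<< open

>> stack.push(x: south)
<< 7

>> maze.move(dir: south)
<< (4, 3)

>> maze.sense(dir: west)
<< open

>> stack.push(x: west)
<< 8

>> maze.move(dir: west)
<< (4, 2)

>> maze.sense(dir: west)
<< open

>> stack.push(x: west)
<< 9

>> maze.move(dir: west)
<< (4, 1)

>> maze.sense(dir: west)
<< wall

>> maze.sense(dir: south)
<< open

>> stack.push(x: south)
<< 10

>> maze.move(dir: south)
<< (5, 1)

>> maze.sense(dir: west)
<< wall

>> maze.sense(dir: south)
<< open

>> stack.push(x: south)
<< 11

>> maze.move(dir: south)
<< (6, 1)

>> maze.sense(dir: west)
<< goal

>> maze.move(dir: west)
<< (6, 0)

Answer: (6, 0)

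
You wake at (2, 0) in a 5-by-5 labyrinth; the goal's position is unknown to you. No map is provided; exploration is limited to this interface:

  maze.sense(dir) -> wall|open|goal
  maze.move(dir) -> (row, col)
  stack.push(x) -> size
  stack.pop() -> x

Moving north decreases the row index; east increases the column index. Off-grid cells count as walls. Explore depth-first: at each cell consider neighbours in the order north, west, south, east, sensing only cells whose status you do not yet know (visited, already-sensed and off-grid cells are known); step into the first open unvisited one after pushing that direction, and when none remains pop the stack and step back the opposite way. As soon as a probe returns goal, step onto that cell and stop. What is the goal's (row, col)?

Act: sense[north]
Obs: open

Act: push[north]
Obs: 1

Act: move[north]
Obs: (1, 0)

Act: sense[north]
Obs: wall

Act: sense[east]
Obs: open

Act: push[east]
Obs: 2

Act: move[east]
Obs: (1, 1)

Act: sense[north]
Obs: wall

Act: sense[south]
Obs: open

Act: push[south]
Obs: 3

Act: move[south]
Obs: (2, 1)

Act: sense[south]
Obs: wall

Act: sense[east]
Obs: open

Act: push[east]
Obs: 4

Act: move[east]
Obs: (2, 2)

Act: sense[north]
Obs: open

Act: push[north]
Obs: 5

Act: move[north]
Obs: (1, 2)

Act: sense[north]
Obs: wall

Act: sense[east]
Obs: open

Act: push[east]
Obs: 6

Act: move[east]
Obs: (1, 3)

Act: sense[north]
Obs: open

Act: push[north]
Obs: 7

Act: move[north]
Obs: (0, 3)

Act: sense[east]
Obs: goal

Act: move[east]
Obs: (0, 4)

Answer: (0, 4)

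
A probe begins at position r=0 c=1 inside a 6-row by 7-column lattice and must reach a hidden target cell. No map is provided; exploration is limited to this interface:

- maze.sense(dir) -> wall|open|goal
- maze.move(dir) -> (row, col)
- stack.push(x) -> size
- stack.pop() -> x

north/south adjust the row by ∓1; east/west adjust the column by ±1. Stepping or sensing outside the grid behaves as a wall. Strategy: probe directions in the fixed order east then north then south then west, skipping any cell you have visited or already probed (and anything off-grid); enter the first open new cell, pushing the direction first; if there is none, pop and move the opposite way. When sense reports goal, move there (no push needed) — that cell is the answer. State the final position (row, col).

;; maze.sense(east) -> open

;; stack.push(east) -> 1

;; maze.move(east) -> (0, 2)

;; maze.sense(east) -> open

;; stack.push(east) -> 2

;; maze.move(east) -> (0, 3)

;; maze.sense(east) -> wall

;; maze.sense(south) -> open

;; stack.push(south) -> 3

;; maze.move(south) -> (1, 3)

;; maze.sense(east) -> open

;; stack.push(east) -> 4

;; maze.move(east) -> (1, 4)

;; maze.sense(east) -> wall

;; maze.sense(south) -> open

;; stack.push(south) -> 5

;; maze.move(south) -> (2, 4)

;; maze.sense(east) -> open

;; stack.push(east) -> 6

;; maze.move(east) -> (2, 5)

;; maze.sense(east) -> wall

;; maze.sense(south) -> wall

;; stack.pop() -> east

;; maze.move(west) -> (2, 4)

;; maze.sense(south) -> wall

;; maze.sense(west) -> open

;; stack.push(west) -> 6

;; maze.move(west) -> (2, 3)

;; maze.sense(south) -> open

;; stack.push(south) -> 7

;; maze.move(south) -> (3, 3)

;; maze.sense(south) -> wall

;; maze.sense(west) -> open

;; stack.push(west) -> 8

;; maze.move(west) -> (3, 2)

;; maze.sense(north) -> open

;; stack.push(north) -> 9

;; maze.move(north) -> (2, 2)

;; maze.sense(north) -> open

;; stack.push(north) -> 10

;; maze.move(north) -> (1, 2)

;; maze.sense(west) -> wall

;; stack.pop() -> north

;; maze.move(south) -> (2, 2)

;; maze.sense(west) -> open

;; stack.push(west) -> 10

;; maze.move(west) -> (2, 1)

;; maze.sense(south) -> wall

;; maze.sense(west) -> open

;; stack.push(west) -> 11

;; maze.move(west) -> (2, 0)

;; maze.sense(north) -> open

;; stack.push(north) -> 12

;; maze.move(north) -> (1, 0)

;; maze.sense(north) -> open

;; stack.push(north) -> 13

;; maze.move(north) -> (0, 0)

;; stack.pop() -> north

;; maze.move(south) -> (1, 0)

;; stack.pop() -> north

;; maze.move(south) -> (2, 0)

;; maze.sense(south) -> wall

;; stack.pop() -> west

;; maze.move(east) -> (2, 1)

;; stack.pop() -> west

;; maze.move(east) -> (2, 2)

;; stack.pop() -> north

;; maze.move(south) -> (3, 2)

;; maze.sense(south) -> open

;; stack.push(south) -> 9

;; maze.move(south) -> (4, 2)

;; maze.sense(south) -> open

;; stack.push(south) -> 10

;; maze.move(south) -> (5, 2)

;; maze.sense(east) -> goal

;; maze.move(east) -> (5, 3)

Answer: (5, 3)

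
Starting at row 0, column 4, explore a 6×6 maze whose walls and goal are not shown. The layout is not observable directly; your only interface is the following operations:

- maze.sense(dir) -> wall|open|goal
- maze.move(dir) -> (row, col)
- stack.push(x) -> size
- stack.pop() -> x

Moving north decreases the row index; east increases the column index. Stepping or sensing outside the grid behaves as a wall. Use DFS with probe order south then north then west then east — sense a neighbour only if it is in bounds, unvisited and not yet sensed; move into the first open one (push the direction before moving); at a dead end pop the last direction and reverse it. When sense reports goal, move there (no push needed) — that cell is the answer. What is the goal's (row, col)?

Step: sense[dir→south]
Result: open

Step: push[x→south]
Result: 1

Step: move[dir→south]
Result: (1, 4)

Step: sense[dir→south]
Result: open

Step: push[x→south]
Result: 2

Step: move[dir→south]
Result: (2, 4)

Step: sense[dir→south]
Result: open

Step: push[x→south]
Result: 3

Step: move[dir→south]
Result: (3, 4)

Step: sense[dir→south]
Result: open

Step: push[x→south]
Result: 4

Step: move[dir→south]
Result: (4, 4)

Step: sense[dir→south]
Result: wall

Step: sense[dir→west]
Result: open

Step: push[x→west]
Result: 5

Step: move[dir→west]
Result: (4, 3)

Step: sense[dir→south]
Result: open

Step: push[x→south]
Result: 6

Step: move[dir→south]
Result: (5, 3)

Step: sense[dir→west]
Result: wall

Step: pop[]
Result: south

Step: move[dir→north]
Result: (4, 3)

Step: sense[dir→north]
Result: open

Step: push[x→north]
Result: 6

Step: move[dir→north]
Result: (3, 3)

Step: sense[dir→north]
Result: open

Step: push[x→north]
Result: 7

Step: move[dir→north]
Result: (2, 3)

Step: sense[dir→north]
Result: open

Step: push[x→north]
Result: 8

Step: move[dir→north]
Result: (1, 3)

Step: sense[dir→north]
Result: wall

Step: sense[dir→west]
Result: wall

Step: pop[]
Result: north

Step: move[dir→south]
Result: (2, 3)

Step: sense[dir→west]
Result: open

Step: push[x→west]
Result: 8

Step: move[dir→west]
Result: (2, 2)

Step: sense[dir→south]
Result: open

Step: push[x→south]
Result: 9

Step: move[dir→south]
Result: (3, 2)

Step: sense[dir→south]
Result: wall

Step: sense[dir→west]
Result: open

Step: push[x→west]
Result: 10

Step: move[dir→west]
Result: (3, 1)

Step: sense[dir→south]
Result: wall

Step: sense[dir→north]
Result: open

Step: push[x→north]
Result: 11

Step: move[dir→north]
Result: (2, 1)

Step: sense[dir→north]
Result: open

Step: push[x→north]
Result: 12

Step: move[dir→north]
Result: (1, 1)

Step: sense[dir→north]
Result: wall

Step: sense[dir→west]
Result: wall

Step: pop[]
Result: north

Step: move[dir→south]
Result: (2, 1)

Step: sense[dir→west]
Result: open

Step: push[x→west]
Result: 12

Step: move[dir→west]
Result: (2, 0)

Step: sense[dir→south]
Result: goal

Step: move[dir→south]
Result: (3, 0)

Answer: (3, 0)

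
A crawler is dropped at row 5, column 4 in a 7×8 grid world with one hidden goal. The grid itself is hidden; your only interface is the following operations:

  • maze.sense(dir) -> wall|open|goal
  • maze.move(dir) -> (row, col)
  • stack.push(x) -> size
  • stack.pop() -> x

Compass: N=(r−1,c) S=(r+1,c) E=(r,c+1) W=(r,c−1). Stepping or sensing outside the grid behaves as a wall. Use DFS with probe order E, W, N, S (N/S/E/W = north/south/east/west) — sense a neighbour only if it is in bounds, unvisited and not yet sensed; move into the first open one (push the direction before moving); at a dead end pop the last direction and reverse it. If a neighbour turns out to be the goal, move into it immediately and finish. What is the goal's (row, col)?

>>> maze.sense dir='east'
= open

>>> stack.push x='east'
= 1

>>> maze.move dir='east'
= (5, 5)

>>> maze.sense dir='east'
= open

>>> stack.push x='east'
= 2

>>> maze.move dir='east'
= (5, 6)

>>> maze.sense dir='east'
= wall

>>> maze.sense dir='north'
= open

>>> stack.push x='north'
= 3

>>> maze.move dir='north'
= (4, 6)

>>> maze.sense dir='east'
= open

>>> stack.push x='east'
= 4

>>> maze.move dir='east'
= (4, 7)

>>> maze.sense dir='north'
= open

>>> stack.push x='north'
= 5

>>> maze.move dir='north'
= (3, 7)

>>> maze.sense dir='west'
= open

>>> stack.push x='west'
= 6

>>> maze.move dir='west'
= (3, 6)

>>> maze.sense dir='west'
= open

>>> stack.push x='west'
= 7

>>> maze.move dir='west'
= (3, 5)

>>> maze.sense dir='west'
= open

>>> stack.push x='west'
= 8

>>> maze.move dir='west'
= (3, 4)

>>> maze.sense dir='west'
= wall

>>> maze.sense dir='north'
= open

>>> stack.push x='north'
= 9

>>> maze.move dir='north'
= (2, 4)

>>> maze.sense dir='east'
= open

>>> stack.push x='east'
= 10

>>> maze.move dir='east'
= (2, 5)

>>> maze.sense dir='east'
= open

>>> stack.push x='east'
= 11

>>> maze.move dir='east'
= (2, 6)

>>> maze.sense dir='east'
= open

>>> stack.push x='east'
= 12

>>> maze.move dir='east'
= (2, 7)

>>> maze.sense dir='north'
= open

>>> stack.push x='north'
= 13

>>> maze.move dir='north'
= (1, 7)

>>> maze.sense dir='west'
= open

>>> stack.push x='west'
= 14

>>> maze.move dir='west'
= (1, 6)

>>> maze.sense dir='west'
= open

>>> stack.push x='west'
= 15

>>> maze.move dir='west'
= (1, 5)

>>> maze.sense dir='west'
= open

>>> stack.push x='west'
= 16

>>> maze.move dir='west'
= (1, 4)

>>> maze.sense dir='west'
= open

>>> stack.push x='west'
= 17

>>> maze.move dir='west'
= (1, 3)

>>> maze.sense dir='west'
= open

>>> stack.push x='west'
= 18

>>> maze.move dir='west'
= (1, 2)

>>> maze.sense dir='west'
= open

>>> stack.push x='west'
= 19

>>> maze.move dir='west'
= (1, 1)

>>> maze.sense dir='west'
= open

>>> stack.push x='west'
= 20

>>> maze.move dir='west'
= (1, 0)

>>> maze.sense dir='north'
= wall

>>> maze.sense dir='south'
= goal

>>> maze.move dir='south'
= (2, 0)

Answer: (2, 0)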